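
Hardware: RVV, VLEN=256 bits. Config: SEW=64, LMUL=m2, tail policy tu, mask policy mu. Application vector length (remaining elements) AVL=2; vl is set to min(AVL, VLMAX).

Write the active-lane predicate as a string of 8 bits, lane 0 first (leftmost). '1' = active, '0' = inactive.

predicate = 11000000

VLMAX = (256 × 2) / 64 = 8 lanes
AVL=2 ≤ VLMAX=8, so vl = 2
bits (lane 0 leftmost): 11000000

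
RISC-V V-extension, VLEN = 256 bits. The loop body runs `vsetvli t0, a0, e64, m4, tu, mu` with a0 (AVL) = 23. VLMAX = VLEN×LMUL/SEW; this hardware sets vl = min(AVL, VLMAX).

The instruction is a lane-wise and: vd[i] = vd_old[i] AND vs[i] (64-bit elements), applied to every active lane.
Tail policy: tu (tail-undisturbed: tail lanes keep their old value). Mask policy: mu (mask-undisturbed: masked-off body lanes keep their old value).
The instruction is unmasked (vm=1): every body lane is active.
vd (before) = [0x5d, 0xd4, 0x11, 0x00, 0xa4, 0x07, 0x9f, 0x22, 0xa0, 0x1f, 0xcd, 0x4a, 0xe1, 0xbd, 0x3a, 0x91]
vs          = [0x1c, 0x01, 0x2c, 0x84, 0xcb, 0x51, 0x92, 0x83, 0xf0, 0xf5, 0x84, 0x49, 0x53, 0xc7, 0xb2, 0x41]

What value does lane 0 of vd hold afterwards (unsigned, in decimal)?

lanes per group: 256·4/64 = 16
vl = min(AVL, VLMAX) = min(23, 16) = 16
vd[0] and(0x5d,0x1c) -> 0x1c
vd[1] and(0xd4,0x01) -> 0x00
vd[2] and(0x11,0x2c) -> 0x00
vd[3] and(0x00,0x84) -> 0x00
vd[4] and(0xa4,0xcb) -> 0x80
vd[5] and(0x07,0x51) -> 0x01
vd[6] and(0x9f,0x92) -> 0x92
vd[7] and(0x22,0x83) -> 0x02
vd[8] and(0xa0,0xf0) -> 0xa0
vd[9] and(0x1f,0xf5) -> 0x15
vd[10] and(0xcd,0x84) -> 0x84
vd[11] and(0x4a,0x49) -> 0x48
vd[12] and(0xe1,0x53) -> 0x41
vd[13] and(0xbd,0xc7) -> 0x85
vd[14] and(0x3a,0xb2) -> 0x32
vd[15] and(0x91,0x41) -> 0x01

vd[0] = 28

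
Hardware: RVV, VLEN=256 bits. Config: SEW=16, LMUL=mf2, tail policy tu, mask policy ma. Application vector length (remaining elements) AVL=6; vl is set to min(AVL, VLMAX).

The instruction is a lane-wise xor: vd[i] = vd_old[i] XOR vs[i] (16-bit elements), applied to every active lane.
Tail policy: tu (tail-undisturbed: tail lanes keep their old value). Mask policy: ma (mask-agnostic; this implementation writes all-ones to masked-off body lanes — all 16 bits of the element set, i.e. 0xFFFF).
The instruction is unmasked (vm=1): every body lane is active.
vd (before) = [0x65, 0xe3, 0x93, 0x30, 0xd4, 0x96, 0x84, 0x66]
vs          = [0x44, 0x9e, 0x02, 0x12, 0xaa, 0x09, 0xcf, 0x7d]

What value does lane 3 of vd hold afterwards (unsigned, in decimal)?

vd[3] = 34

lanes per group: 256·1/2/16 = 8
AVL=6 ≤ VLMAX=8, so vl = 6
[0] xor(0x65,0x44) = 0x21
[1] xor(0xe3,0x9e) = 0x7d
[2] xor(0x93,0x02) = 0x91
[3] xor(0x30,0x12) = 0x22
[4] xor(0xd4,0xaa) = 0x7e
[5] xor(0x96,0x09) = 0x9f
[6] tail/keep = 0x84
[7] tail/keep = 0x66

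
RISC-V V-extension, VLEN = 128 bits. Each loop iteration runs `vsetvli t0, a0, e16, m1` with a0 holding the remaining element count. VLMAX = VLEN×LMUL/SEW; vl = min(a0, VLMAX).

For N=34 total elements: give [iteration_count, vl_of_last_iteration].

lanes per group: 128·1/16 = 8
N=34: ⌈34/8⌉ = 5 iters; last vl = 34 − 4×8 = 2

[iterations, last_vl] = [5, 2]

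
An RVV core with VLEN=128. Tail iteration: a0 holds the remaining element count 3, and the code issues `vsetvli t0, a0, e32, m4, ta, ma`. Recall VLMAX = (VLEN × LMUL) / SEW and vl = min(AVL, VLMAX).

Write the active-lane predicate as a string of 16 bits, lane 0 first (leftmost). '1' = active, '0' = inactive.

lanes per group: 128·4/32 = 16
AVL=3 ≤ VLMAX=16, so vl = 3
bits (lane 0 leftmost): 1110000000000000

predicate = 1110000000000000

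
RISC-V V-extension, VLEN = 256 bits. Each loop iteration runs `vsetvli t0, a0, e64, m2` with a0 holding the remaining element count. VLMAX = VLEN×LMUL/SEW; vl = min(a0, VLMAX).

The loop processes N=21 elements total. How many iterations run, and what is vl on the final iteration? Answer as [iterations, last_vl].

lanes per group: 256·2/64 = 8
N=21: ⌈21/8⌉ = 3 iters; last vl = 21 − 2×8 = 5

[iterations, last_vl] = [3, 5]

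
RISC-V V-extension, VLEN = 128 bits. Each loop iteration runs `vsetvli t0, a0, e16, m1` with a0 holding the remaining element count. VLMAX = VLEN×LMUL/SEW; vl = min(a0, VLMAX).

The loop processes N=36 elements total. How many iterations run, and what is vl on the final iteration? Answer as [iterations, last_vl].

[iterations, last_vl] = [5, 4]

lanes per group: 128·1/16 = 8
36 elements at 8/iter → 5 passes, remainder 4 on the last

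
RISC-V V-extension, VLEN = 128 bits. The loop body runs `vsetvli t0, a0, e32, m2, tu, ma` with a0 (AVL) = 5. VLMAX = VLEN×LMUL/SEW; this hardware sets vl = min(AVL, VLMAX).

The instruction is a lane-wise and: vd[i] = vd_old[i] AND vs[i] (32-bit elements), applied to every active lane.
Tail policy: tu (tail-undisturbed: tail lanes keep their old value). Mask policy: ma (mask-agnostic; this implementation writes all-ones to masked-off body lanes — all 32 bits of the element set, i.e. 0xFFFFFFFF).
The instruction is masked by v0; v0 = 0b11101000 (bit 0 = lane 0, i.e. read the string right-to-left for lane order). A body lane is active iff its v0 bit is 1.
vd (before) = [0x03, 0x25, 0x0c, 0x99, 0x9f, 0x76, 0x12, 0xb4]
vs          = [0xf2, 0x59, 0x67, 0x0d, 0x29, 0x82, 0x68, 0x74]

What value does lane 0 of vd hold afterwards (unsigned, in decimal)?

vd[0] = 4294967295

VLMAX = (128 × 2) / 32 = 8 lanes
vl ← min(5, 8) = 5
[0] mask-off/ones = 0xffffffff
[1] mask-off/ones = 0xffffffff
[2] mask-off/ones = 0xffffffff
[3] and(0x99,0x0d) = 0x09
[4] mask-off/ones = 0xffffffff
[5] tail/keep = 0x76
[6] tail/keep = 0x12
[7] tail/keep = 0xb4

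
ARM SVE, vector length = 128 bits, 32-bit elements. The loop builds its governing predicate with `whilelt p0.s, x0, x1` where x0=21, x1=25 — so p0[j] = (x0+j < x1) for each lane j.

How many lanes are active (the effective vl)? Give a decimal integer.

lane count: 128 div 32 = 4
whilelt: lane j active iff 21+j < 25 → j < 4 → 4 active

vl = 4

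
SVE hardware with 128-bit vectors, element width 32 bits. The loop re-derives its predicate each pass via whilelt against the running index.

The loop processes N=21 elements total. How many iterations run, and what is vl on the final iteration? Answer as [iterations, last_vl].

[iterations, last_vl] = [6, 1]

register lanes = 128/32 = 4
21 elements at 4/iter → 6 passes, remainder 1 on the last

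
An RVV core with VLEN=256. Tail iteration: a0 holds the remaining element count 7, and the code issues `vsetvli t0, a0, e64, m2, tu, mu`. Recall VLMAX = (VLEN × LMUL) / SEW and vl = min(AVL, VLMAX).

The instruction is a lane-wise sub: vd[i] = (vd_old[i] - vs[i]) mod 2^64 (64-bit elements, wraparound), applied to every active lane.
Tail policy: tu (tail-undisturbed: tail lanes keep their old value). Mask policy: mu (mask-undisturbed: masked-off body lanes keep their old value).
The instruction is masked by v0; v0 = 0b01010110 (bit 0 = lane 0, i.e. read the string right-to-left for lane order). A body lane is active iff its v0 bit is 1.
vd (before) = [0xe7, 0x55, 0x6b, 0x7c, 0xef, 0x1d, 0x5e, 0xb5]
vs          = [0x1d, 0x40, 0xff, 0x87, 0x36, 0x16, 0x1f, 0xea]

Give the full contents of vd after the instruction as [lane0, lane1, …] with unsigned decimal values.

VLMAX = VLEN×LMUL/SEW = 256×2/64 = 8
AVL=7 ≤ VLMAX=8, so vl = 7
vd[0] mask-off/keep -> 0xe7
vd[1] sub(0x55,0x40) -> 0x15
vd[2] sub(0x6b,0xff) -> 0xffffffffffffff6c
vd[3] mask-off/keep -> 0x7c
vd[4] sub(0xef,0x36) -> 0xb9
vd[5] mask-off/keep -> 0x1d
vd[6] sub(0x5e,0x1f) -> 0x3f
vd[7] tail/keep -> 0xb5

vd = [231, 21, 18446744073709551468, 124, 185, 29, 63, 181]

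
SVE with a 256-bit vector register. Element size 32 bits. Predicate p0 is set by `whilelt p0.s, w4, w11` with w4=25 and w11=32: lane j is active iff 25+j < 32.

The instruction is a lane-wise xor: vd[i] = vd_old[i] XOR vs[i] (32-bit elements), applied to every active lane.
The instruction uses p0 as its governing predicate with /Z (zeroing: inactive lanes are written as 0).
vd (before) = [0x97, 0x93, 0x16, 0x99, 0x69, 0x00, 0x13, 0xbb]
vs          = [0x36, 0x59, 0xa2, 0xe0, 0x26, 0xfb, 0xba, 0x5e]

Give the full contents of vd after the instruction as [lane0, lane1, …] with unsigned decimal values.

register lanes = 256/32 = 8
p0[j] = (25+j < 32); true for j=0..6 → 7 lanes set
  i=0: xor(0x97,0x36) → 161
  i=1: xor(0x93,0x59) → 202
  i=2: xor(0x16,0xa2) → 180
  i=3: xor(0x99,0xe0) → 121
  i=4: xor(0x69,0x26) → 79
  i=5: xor(0x00,0xfb) → 251
  i=6: xor(0x13,0xba) → 169
  i=7: tail/zero → 0

vd = [161, 202, 180, 121, 79, 251, 169, 0]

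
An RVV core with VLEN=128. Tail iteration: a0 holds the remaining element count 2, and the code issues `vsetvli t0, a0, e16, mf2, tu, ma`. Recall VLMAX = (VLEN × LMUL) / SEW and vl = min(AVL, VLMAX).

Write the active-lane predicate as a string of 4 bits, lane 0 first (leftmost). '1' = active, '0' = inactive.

predicate = 1100

VLMAX = (128 × 1/2) / 16 = 4 lanes
vl = min(AVL, VLMAX) = min(2, 4) = 2
bits (lane 0 leftmost): 1100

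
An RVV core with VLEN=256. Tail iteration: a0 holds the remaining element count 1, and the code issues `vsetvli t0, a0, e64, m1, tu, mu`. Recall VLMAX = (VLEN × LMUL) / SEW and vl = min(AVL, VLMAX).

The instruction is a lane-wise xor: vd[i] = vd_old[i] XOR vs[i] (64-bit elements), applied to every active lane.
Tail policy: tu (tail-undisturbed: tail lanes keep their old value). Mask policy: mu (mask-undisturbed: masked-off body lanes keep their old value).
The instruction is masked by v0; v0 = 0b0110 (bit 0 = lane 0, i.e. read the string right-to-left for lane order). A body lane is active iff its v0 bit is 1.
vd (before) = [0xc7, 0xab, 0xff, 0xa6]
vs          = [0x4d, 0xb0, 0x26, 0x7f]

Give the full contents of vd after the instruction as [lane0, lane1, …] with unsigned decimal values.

lanes per group: 256·1/64 = 4
vl ← min(1, 4) = 1
[0] mask-off/keep = 0xc7
[1] tail/keep = 0xab
[2] tail/keep = 0xff
[3] tail/keep = 0xa6

vd = [199, 171, 255, 166]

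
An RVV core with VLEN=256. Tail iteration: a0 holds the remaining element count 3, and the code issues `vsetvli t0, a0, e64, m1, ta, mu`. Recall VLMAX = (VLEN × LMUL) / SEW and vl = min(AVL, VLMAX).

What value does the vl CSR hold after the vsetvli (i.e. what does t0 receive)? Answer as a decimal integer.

vl = 3

VLMAX = (256 × 1) / 64 = 4 lanes
vl ← min(3, 4) = 3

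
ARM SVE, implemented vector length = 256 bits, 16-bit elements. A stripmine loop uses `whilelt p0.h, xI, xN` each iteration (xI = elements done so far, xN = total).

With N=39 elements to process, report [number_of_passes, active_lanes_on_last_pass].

lane count: 256 div 16 = 16
39 elements at 16/iter → 3 passes, remainder 7 on the last

[iterations, last_vl] = [3, 7]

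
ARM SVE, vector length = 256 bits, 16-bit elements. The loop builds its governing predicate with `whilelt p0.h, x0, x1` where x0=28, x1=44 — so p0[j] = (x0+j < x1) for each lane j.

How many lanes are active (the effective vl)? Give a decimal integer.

lane count: 256 div 16 = 16
whilelt: lane j active iff 28+j < 44 → j < 16 → 16 active

vl = 16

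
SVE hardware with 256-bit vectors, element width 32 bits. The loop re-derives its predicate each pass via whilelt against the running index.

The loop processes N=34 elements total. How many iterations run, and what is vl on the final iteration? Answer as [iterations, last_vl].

[iterations, last_vl] = [5, 2]

lane count: 256 div 32 = 8
N=34: ⌈34/8⌉ = 5 iters; last vl = 34 − 4×8 = 2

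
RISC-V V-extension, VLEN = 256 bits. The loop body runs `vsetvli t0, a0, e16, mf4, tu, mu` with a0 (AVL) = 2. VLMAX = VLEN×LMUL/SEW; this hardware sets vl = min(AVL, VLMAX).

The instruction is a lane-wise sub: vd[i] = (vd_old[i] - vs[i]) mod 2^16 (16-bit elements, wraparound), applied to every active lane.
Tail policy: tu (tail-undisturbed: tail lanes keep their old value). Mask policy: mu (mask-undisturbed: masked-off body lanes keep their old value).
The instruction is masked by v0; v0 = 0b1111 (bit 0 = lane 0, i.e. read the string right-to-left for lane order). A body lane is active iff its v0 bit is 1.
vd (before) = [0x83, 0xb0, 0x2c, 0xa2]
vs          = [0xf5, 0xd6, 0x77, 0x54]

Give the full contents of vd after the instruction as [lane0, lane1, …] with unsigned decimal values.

vd = [65422, 65498, 44, 162]

VLMAX = (256 × 1/4) / 16 = 4 lanes
vl = min(AVL, VLMAX) = min(2, 4) = 2
lane  0: sub(0x83,0xf5) ⇒ 0xff8e
lane  1: sub(0xb0,0xd6) ⇒ 0xffda
lane  2: tail/keep ⇒ 0x2c
lane  3: tail/keep ⇒ 0xa2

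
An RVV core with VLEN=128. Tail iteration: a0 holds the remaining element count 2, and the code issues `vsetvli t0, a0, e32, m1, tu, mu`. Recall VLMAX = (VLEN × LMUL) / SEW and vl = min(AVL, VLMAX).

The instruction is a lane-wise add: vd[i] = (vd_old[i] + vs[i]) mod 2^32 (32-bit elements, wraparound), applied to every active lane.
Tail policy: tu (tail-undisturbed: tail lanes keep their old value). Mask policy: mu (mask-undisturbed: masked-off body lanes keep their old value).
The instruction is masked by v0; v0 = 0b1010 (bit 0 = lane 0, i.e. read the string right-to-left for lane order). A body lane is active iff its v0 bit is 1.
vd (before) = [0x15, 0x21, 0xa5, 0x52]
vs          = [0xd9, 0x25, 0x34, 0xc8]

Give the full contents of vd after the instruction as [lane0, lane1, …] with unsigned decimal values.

VLMAX = (128 × 1) / 32 = 4 lanes
AVL=2 ≤ VLMAX=4, so vl = 2
lane  0: mask-off/keep ⇒ 0x15
lane  1: add(0x21,0x25) ⇒ 0x46
lane  2: tail/keep ⇒ 0xa5
lane  3: tail/keep ⇒ 0x52

vd = [21, 70, 165, 82]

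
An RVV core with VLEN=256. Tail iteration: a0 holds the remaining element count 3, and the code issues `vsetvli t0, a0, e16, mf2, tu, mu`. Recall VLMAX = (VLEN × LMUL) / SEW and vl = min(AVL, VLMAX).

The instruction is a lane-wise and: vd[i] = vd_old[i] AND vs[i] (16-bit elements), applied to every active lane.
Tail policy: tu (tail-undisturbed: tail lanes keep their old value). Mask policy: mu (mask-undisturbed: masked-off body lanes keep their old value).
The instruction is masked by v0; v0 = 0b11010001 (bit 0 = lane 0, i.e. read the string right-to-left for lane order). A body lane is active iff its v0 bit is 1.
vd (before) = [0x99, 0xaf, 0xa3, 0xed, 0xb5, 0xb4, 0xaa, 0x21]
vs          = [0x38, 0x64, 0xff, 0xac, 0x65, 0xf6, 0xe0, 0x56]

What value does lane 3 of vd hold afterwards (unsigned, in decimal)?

vd[3] = 237

VLMAX = (256 × 1/2) / 16 = 8 lanes
AVL=3 ≤ VLMAX=8, so vl = 3
  i=0: and(0x99,0x38) → 24
  i=1: mask-off/keep → 175
  i=2: mask-off/keep → 163
  i=3: tail/keep → 237
  i=4: tail/keep → 181
  i=5: tail/keep → 180
  i=6: tail/keep → 170
  i=7: tail/keep → 33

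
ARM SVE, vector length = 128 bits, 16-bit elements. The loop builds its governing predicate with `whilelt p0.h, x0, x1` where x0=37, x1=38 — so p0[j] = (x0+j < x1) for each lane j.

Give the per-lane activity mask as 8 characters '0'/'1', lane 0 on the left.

predicate = 10000000

register lanes = 128/16 = 8
whilelt: lane j active iff 37+j < 38 → j < 1 → 1 active
bits (lane 0 leftmost): 10000000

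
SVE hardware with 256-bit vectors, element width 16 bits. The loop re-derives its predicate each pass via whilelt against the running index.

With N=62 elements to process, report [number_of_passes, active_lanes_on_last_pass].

[iterations, last_vl] = [4, 14]

lane count: 256 div 16 = 16
N=62: ⌈62/16⌉ = 4 iters; last vl = 62 − 3×16 = 14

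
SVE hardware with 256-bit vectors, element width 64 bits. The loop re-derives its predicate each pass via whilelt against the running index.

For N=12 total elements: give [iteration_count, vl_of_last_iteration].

[iterations, last_vl] = [3, 4]

256-bit reg / 64-bit elem → 4 lanes
12 elements at 4/iter → 3 passes, remainder 4 on the last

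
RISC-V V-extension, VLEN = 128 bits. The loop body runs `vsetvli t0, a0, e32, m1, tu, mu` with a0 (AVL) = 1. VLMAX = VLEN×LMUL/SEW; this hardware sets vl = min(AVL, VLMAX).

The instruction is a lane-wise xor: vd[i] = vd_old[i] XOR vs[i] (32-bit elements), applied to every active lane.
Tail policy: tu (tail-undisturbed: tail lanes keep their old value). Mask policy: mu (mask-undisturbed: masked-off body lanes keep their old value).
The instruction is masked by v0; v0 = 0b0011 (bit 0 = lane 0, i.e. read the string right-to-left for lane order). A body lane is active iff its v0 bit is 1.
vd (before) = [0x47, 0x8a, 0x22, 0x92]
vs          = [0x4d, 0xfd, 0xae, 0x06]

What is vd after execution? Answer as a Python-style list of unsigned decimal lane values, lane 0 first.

vd = [10, 138, 34, 146]

VLMAX = VLEN×LMUL/SEW = 128×1/32 = 4
vl = min(AVL, VLMAX) = min(1, 4) = 1
  i=0: xor(0x47,0x4d) → 10
  i=1: tail/keep → 138
  i=2: tail/keep → 34
  i=3: tail/keep → 146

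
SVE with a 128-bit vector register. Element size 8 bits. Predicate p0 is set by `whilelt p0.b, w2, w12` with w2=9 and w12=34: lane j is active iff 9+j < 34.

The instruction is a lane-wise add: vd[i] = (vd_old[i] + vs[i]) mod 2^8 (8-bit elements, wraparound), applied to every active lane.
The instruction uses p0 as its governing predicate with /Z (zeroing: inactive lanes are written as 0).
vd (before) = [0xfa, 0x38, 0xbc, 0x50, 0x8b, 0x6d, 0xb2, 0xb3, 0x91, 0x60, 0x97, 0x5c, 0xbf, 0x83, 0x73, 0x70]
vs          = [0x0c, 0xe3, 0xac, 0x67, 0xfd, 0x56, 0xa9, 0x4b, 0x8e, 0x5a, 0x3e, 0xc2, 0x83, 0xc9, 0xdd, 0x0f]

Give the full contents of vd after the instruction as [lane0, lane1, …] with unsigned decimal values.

vd = [6, 27, 104, 183, 136, 195, 91, 254, 31, 186, 213, 30, 66, 76, 80, 127]

register lanes = 128/8 = 16
p0[j] = (9+j < 34); true for j=0..15 → 16 lanes set
vd[0] add(0xfa,0x0c) -> 0x06
vd[1] add(0x38,0xe3) -> 0x1b
vd[2] add(0xbc,0xac) -> 0x68
vd[3] add(0x50,0x67) -> 0xb7
vd[4] add(0x8b,0xfd) -> 0x88
vd[5] add(0x6d,0x56) -> 0xc3
vd[6] add(0xb2,0xa9) -> 0x5b
vd[7] add(0xb3,0x4b) -> 0xfe
vd[8] add(0x91,0x8e) -> 0x1f
vd[9] add(0x60,0x5a) -> 0xba
vd[10] add(0x97,0x3e) -> 0xd5
vd[11] add(0x5c,0xc2) -> 0x1e
vd[12] add(0xbf,0x83) -> 0x42
vd[13] add(0x83,0xc9) -> 0x4c
vd[14] add(0x73,0xdd) -> 0x50
vd[15] add(0x70,0x0f) -> 0x7f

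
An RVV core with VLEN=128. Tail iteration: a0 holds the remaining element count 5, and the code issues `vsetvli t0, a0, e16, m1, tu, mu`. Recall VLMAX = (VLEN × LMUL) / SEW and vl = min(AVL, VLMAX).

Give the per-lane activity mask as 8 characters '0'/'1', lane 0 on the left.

predicate = 11111000

lanes per group: 128·1/16 = 8
vl = min(AVL, VLMAX) = min(5, 8) = 5
bits (lane 0 leftmost): 11111000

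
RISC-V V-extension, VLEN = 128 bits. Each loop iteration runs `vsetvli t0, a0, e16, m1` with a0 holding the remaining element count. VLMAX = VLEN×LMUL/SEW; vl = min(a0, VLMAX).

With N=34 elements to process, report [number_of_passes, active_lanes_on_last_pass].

VLMAX = (128 × 1) / 16 = 8 lanes
34 elements at 8/iter → 5 passes, remainder 2 on the last

[iterations, last_vl] = [5, 2]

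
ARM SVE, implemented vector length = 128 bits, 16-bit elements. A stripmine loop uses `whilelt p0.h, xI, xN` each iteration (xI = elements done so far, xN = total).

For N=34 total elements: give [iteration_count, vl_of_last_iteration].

[iterations, last_vl] = [5, 2]

lane count: 128 div 16 = 8
iterations = ceil(34/8) = 5; final-pass vl = 2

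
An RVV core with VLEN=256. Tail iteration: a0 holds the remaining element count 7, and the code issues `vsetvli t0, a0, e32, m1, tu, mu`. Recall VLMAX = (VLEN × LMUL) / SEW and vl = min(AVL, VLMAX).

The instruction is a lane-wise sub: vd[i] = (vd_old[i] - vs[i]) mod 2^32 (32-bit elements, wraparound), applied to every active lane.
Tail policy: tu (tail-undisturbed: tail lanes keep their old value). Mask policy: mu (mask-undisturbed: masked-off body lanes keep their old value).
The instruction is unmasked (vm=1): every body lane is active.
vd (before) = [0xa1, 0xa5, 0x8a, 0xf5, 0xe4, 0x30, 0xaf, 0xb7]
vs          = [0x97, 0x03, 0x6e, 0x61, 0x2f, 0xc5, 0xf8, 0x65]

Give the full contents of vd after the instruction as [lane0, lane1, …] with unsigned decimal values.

vd = [10, 162, 28, 148, 181, 4294967147, 4294967223, 183]

lanes per group: 256·1/32 = 8
vl = min(AVL, VLMAX) = min(7, 8) = 7
lane  0: sub(0xa1,0x97) ⇒ 0x0a
lane  1: sub(0xa5,0x03) ⇒ 0xa2
lane  2: sub(0x8a,0x6e) ⇒ 0x1c
lane  3: sub(0xf5,0x61) ⇒ 0x94
lane  4: sub(0xe4,0x2f) ⇒ 0xb5
lane  5: sub(0x30,0xc5) ⇒ 0xffffff6b
lane  6: sub(0xaf,0xf8) ⇒ 0xffffffb7
lane  7: tail/keep ⇒ 0xb7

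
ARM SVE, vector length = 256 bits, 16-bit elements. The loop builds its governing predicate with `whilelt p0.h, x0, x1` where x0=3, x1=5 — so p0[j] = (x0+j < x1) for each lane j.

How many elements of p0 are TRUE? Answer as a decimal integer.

256-bit reg / 16-bit elem → 16 lanes
active while 3+j < 5, i.e. j ∈ [0,2) capped at 16 ⇒ 2

vl = 2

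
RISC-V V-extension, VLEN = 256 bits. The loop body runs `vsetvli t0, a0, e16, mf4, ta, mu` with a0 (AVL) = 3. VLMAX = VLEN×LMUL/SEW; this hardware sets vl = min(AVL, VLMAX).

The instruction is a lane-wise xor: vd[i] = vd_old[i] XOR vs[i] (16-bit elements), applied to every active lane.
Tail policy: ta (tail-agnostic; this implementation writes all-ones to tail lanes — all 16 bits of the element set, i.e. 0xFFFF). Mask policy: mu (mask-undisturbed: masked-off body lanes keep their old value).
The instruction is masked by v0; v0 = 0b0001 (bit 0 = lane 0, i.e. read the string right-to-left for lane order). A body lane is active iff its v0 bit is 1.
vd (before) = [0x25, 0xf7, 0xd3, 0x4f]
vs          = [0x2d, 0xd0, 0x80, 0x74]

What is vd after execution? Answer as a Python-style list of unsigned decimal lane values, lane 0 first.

VLMAX = VLEN×LMUL/SEW = 256×1/4/16 = 4
AVL=3 ≤ VLMAX=4, so vl = 3
vd[0] xor(0x25,0x2d) -> 0x08
vd[1] mask-off/keep -> 0xf7
vd[2] mask-off/keep -> 0xd3
vd[3] tail/ones -> 0xffff

vd = [8, 247, 211, 65535]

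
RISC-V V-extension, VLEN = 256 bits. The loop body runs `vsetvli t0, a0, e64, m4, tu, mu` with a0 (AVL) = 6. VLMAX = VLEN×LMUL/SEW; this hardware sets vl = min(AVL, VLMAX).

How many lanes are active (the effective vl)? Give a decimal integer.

vl = 6

lanes per group: 256·4/64 = 16
vl ← min(6, 16) = 6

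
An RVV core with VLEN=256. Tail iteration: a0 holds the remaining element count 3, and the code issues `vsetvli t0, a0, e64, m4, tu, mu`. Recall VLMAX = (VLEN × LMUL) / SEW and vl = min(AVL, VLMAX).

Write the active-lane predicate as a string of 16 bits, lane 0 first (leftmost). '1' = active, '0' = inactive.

lanes per group: 256·4/64 = 16
AVL=3 ≤ VLMAX=16, so vl = 3
bits (lane 0 leftmost): 1110000000000000

predicate = 1110000000000000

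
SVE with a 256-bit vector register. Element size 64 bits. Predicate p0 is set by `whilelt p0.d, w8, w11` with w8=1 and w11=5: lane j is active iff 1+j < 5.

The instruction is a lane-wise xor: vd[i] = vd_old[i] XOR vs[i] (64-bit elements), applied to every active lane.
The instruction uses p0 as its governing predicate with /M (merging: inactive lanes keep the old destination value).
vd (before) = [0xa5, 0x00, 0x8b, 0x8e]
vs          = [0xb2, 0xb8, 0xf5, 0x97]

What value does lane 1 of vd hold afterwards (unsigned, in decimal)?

register lanes = 256/64 = 4
p0[j] = (1+j < 5); true for j=0..3 → 4 lanes set
vd[0] xor(0xa5,0xb2) -> 0x17
vd[1] xor(0x00,0xb8) -> 0xb8
vd[2] xor(0x8b,0xf5) -> 0x7e
vd[3] xor(0x8e,0x97) -> 0x19

vd[1] = 184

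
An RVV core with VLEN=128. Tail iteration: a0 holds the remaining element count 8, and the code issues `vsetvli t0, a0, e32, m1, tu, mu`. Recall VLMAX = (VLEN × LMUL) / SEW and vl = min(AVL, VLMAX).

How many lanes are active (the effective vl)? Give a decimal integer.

vl = 4

VLMAX = VLEN×LMUL/SEW = 128×1/32 = 4
vl ← min(8, 4) = 4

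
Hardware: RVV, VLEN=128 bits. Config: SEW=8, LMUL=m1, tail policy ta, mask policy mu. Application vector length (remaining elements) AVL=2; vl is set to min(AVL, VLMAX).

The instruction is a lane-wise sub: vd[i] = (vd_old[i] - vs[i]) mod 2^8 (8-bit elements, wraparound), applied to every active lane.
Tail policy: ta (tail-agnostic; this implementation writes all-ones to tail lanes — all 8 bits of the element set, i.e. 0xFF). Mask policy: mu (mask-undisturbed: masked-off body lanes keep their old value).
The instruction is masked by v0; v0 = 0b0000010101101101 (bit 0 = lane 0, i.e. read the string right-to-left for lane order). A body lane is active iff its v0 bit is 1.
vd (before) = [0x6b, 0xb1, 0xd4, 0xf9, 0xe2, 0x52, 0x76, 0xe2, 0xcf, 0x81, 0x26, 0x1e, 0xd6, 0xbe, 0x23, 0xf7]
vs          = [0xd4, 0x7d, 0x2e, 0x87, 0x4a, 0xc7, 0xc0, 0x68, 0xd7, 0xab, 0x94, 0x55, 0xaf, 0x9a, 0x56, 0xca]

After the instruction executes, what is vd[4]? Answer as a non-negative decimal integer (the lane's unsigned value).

VLMAX = (128 × 1) / 8 = 16 lanes
AVL=2 ≤ VLMAX=16, so vl = 2
[0] sub(0x6b,0xd4) = 0x97
[1] mask-off/keep = 0xb1
[2] tail/ones = 0xff
[3] tail/ones = 0xff
[4] tail/ones = 0xff
[5] tail/ones = 0xff
[6] tail/ones = 0xff
[7] tail/ones = 0xff
[8] tail/ones = 0xff
[9] tail/ones = 0xff
[10] tail/ones = 0xff
[11] tail/ones = 0xff
[12] tail/ones = 0xff
[13] tail/ones = 0xff
[14] tail/ones = 0xff
[15] tail/ones = 0xff

vd[4] = 255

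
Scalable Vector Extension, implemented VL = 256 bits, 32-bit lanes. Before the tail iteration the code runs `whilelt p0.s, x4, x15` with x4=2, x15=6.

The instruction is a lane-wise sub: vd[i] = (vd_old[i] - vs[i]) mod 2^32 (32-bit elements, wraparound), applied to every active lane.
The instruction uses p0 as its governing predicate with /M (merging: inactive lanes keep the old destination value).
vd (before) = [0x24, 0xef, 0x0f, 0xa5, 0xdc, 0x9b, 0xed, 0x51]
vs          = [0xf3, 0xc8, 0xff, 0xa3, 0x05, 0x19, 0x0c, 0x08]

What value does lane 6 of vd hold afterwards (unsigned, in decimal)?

lane count: 256 div 32 = 8
active while 2+j < 6, i.e. j ∈ [0,4) capped at 8 ⇒ 4
[0] sub(0x24,0xf3) = 0xffffff31
[1] sub(0xef,0xc8) = 0x27
[2] sub(0x0f,0xff) = 0xffffff10
[3] sub(0xa5,0xa3) = 0x02
[4] tail/keep = 0xdc
[5] tail/keep = 0x9b
[6] tail/keep = 0xed
[7] tail/keep = 0x51

vd[6] = 237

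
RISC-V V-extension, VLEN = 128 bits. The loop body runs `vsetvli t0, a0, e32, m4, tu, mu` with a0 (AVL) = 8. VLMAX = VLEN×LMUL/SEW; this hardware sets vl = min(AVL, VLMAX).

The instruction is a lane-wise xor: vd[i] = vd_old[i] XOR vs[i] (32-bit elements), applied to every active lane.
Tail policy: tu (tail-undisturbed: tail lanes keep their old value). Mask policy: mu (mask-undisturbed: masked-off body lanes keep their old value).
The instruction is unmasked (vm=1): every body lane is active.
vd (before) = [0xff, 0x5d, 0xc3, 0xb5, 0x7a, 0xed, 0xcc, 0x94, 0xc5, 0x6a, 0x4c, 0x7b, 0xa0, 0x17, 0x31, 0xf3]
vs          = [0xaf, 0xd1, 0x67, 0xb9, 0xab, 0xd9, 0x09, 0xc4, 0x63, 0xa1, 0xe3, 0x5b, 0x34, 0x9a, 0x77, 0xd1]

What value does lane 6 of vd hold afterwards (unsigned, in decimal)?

VLMAX = VLEN×LMUL/SEW = 128×4/32 = 16
AVL=8 ≤ VLMAX=16, so vl = 8
  i=0: xor(0xff,0xaf) → 80
  i=1: xor(0x5d,0xd1) → 140
  i=2: xor(0xc3,0x67) → 164
  i=3: xor(0xb5,0xb9) → 12
  i=4: xor(0x7a,0xab) → 209
  i=5: xor(0xed,0xd9) → 52
  i=6: xor(0xcc,0x09) → 197
  i=7: xor(0x94,0xc4) → 80
  i=8: tail/keep → 197
  i=9: tail/keep → 106
  i=10: tail/keep → 76
  i=11: tail/keep → 123
  i=12: tail/keep → 160
  i=13: tail/keep → 23
  i=14: tail/keep → 49
  i=15: tail/keep → 243

vd[6] = 197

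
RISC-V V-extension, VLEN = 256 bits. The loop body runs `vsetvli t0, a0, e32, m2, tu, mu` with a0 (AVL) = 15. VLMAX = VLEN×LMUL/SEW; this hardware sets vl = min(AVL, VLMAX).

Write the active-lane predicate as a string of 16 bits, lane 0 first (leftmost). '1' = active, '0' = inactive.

VLMAX = VLEN×LMUL/SEW = 256×2/32 = 16
AVL=15 ≤ VLMAX=16, so vl = 15
bits (lane 0 leftmost): 1111111111111110

predicate = 1111111111111110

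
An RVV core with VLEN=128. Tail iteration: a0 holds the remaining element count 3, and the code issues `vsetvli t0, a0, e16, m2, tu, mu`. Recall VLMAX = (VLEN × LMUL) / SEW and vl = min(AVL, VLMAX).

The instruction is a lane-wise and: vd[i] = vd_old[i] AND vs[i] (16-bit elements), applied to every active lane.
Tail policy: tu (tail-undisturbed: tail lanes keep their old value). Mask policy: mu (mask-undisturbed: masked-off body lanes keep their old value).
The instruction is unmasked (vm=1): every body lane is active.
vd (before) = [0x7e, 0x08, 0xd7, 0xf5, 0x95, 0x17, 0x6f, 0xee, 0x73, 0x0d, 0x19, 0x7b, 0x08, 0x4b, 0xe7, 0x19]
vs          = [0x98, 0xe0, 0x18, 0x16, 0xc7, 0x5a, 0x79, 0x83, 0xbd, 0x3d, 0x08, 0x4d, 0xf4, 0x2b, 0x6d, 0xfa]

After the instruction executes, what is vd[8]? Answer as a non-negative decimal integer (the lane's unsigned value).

vd[8] = 115

VLMAX = VLEN×LMUL/SEW = 128×2/16 = 16
vl = min(AVL, VLMAX) = min(3, 16) = 3
[0] and(0x7e,0x98) = 0x18
[1] and(0x08,0xe0) = 0x00
[2] and(0xd7,0x18) = 0x10
[3] tail/keep = 0xf5
[4] tail/keep = 0x95
[5] tail/keep = 0x17
[6] tail/keep = 0x6f
[7] tail/keep = 0xee
[8] tail/keep = 0x73
[9] tail/keep = 0x0d
[10] tail/keep = 0x19
[11] tail/keep = 0x7b
[12] tail/keep = 0x08
[13] tail/keep = 0x4b
[14] tail/keep = 0xe7
[15] tail/keep = 0x19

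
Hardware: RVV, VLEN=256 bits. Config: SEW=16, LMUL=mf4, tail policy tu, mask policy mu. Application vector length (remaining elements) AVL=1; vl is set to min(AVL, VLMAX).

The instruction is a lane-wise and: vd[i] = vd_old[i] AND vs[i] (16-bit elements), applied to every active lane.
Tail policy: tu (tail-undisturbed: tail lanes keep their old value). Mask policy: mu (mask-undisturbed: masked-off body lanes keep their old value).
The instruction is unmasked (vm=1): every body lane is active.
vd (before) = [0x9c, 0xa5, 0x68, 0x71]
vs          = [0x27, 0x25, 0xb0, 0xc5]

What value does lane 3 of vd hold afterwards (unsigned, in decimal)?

lanes per group: 256·1/4/16 = 4
AVL=1 ≤ VLMAX=4, so vl = 1
  i=0: and(0x9c,0x27) → 4
  i=1: tail/keep → 165
  i=2: tail/keep → 104
  i=3: tail/keep → 113

vd[3] = 113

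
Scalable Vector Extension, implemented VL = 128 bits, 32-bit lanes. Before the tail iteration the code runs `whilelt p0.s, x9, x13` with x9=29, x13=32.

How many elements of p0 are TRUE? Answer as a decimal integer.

vl = 3

lane count: 128 div 32 = 4
active while 29+j < 32, i.e. j ∈ [0,3) capped at 4 ⇒ 3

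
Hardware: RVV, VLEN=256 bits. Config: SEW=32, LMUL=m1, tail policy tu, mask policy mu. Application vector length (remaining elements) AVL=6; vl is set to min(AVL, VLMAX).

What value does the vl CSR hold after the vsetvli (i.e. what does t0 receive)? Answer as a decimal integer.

vl = 6

lanes per group: 256·1/32 = 8
AVL=6 ≤ VLMAX=8, so vl = 6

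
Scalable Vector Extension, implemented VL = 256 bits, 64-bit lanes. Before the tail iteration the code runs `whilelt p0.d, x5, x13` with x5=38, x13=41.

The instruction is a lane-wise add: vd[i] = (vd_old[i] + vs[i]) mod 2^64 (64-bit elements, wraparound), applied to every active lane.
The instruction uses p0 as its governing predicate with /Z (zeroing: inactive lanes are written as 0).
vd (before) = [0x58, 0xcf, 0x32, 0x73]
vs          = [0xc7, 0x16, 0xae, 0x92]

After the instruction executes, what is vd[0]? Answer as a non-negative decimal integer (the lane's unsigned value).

lane count: 256 div 64 = 4
p0[j] = (38+j < 41); true for j=0..2 → 3 lanes set
  i=0: add(0x58,0xc7) → 287
  i=1: add(0xcf,0x16) → 229
  i=2: add(0x32,0xae) → 224
  i=3: tail/zero → 0

vd[0] = 287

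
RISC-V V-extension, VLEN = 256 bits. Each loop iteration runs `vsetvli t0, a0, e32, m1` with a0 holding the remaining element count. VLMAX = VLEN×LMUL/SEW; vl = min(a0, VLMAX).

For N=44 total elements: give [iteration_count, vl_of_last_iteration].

[iterations, last_vl] = [6, 4]

VLMAX = VLEN×LMUL/SEW = 256×1/32 = 8
N=44: ⌈44/8⌉ = 6 iters; last vl = 44 − 5×8 = 4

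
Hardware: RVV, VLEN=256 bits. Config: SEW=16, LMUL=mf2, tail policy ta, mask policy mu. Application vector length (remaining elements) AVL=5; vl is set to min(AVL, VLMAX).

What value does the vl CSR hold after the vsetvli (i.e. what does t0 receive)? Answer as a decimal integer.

vl = 5

lanes per group: 256·1/2/16 = 8
vl ← min(5, 8) = 5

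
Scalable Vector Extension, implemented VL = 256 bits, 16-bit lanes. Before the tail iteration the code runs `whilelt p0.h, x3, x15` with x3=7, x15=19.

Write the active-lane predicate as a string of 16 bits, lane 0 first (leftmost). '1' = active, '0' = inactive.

register lanes = 256/16 = 16
active while 7+j < 19, i.e. j ∈ [0,12) capped at 16 ⇒ 12
bits (lane 0 leftmost): 1111111111110000

predicate = 1111111111110000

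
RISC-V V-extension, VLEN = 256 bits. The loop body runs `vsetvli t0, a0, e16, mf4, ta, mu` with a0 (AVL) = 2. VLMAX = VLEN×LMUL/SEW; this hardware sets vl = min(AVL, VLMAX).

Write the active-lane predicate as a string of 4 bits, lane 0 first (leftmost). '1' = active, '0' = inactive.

predicate = 1100

VLMAX = (256 × 1/4) / 16 = 4 lanes
vl = min(AVL, VLMAX) = min(2, 4) = 2
bits (lane 0 leftmost): 1100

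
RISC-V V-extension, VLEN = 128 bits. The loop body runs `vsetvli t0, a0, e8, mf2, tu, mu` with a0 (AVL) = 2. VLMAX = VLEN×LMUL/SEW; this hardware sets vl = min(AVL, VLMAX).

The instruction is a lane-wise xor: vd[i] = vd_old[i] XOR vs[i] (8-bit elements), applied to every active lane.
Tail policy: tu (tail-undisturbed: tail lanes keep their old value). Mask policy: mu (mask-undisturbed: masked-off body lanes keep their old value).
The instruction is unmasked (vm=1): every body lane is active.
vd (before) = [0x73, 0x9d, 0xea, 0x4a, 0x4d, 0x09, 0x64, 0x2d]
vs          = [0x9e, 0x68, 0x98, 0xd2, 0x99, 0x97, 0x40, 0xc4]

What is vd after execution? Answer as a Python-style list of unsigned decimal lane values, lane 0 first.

vd = [237, 245, 234, 74, 77, 9, 100, 45]

VLMAX = (128 × 1/2) / 8 = 8 lanes
vl ← min(2, 8) = 2
[0] xor(0x73,0x9e) = 0xed
[1] xor(0x9d,0x68) = 0xf5
[2] tail/keep = 0xea
[3] tail/keep = 0x4a
[4] tail/keep = 0x4d
[5] tail/keep = 0x09
[6] tail/keep = 0x64
[7] tail/keep = 0x2d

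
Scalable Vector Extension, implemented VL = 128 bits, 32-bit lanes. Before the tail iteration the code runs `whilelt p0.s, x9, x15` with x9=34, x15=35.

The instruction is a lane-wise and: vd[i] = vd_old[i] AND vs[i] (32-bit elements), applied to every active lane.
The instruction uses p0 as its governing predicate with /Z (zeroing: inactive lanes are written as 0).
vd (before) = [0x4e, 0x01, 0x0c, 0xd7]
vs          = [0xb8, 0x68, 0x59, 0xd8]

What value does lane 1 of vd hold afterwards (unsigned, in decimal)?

lane count: 128 div 32 = 4
p0[j] = (34+j < 35); true for j=0..0 → 1 lanes set
  i=0: and(0x4e,0xb8) → 8
  i=1: tail/zero → 0
  i=2: tail/zero → 0
  i=3: tail/zero → 0

vd[1] = 0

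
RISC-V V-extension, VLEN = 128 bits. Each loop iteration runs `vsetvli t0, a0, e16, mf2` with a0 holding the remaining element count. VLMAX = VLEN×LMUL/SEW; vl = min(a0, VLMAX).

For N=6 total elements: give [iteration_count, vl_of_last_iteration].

lanes per group: 128·1/2/16 = 4
N=6: ⌈6/4⌉ = 2 iters; last vl = 6 − 1×4 = 2

[iterations, last_vl] = [2, 2]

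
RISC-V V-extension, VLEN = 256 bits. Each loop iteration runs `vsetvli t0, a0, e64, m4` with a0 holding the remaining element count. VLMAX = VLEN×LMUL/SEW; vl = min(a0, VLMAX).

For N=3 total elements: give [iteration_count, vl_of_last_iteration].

VLMAX = (256 × 4) / 64 = 16 lanes
N=3: ⌈3/16⌉ = 1 iters; last vl = 3 − 0×16 = 3

[iterations, last_vl] = [1, 3]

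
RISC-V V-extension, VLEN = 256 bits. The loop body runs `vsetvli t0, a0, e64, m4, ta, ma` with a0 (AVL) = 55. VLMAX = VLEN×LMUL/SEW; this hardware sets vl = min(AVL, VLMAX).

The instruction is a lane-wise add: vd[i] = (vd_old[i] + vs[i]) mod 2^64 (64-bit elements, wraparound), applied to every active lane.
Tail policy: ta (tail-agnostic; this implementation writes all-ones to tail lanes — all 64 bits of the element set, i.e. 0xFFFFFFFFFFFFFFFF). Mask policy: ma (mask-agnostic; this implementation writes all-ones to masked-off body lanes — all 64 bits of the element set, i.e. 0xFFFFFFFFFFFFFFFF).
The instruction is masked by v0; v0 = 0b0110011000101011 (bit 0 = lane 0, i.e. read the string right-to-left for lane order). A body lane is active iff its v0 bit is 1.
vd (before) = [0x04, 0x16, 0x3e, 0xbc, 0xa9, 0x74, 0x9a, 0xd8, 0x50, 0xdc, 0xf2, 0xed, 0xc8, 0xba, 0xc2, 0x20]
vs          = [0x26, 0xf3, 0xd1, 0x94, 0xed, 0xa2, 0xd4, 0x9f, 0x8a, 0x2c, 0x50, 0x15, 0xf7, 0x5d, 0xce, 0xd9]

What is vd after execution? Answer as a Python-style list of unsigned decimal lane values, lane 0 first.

vd = [42, 265, 18446744073709551615, 336, 18446744073709551615, 278, 18446744073709551615, 18446744073709551615, 18446744073709551615, 264, 322, 18446744073709551615, 18446744073709551615, 279, 400, 18446744073709551615]

lanes per group: 256·4/64 = 16
AVL=55 > VLMAX=16, so vl = 16
vd[0] add(0x04,0x26) -> 0x2a
vd[1] add(0x16,0xf3) -> 0x109
vd[2] mask-off/ones -> 0xffffffffffffffff
vd[3] add(0xbc,0x94) -> 0x150
vd[4] mask-off/ones -> 0xffffffffffffffff
vd[5] add(0x74,0xa2) -> 0x116
vd[6] mask-off/ones -> 0xffffffffffffffff
vd[7] mask-off/ones -> 0xffffffffffffffff
vd[8] mask-off/ones -> 0xffffffffffffffff
vd[9] add(0xdc,0x2c) -> 0x108
vd[10] add(0xf2,0x50) -> 0x142
vd[11] mask-off/ones -> 0xffffffffffffffff
vd[12] mask-off/ones -> 0xffffffffffffffff
vd[13] add(0xba,0x5d) -> 0x117
vd[14] add(0xc2,0xce) -> 0x190
vd[15] mask-off/ones -> 0xffffffffffffffff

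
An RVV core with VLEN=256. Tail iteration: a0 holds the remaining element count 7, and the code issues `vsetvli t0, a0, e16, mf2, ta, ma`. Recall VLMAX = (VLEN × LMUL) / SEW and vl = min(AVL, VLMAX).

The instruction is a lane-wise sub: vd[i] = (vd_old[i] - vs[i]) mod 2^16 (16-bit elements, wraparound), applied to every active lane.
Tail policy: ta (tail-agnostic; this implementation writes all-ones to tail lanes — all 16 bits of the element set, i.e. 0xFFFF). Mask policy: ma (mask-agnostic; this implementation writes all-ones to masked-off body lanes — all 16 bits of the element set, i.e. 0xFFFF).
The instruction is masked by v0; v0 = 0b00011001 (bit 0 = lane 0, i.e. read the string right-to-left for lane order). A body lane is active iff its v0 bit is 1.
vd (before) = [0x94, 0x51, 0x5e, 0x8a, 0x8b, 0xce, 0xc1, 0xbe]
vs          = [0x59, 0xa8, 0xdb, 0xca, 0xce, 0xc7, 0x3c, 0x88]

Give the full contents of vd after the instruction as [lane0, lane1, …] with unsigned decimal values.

VLMAX = VLEN×LMUL/SEW = 256×1/2/16 = 8
vl ← min(7, 8) = 7
vd[0] sub(0x94,0x59) -> 0x3b
vd[1] mask-off/ones -> 0xffff
vd[2] mask-off/ones -> 0xffff
vd[3] sub(0x8a,0xca) -> 0xffc0
vd[4] sub(0x8b,0xce) -> 0xffbd
vd[5] mask-off/ones -> 0xffff
vd[6] mask-off/ones -> 0xffff
vd[7] tail/ones -> 0xffff

vd = [59, 65535, 65535, 65472, 65469, 65535, 65535, 65535]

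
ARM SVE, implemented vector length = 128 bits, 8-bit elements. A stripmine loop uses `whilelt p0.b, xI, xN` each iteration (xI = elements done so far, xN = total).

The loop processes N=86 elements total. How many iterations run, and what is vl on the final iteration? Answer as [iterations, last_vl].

lane count: 128 div 8 = 16
N=86: ⌈86/16⌉ = 6 iters; last vl = 86 − 5×16 = 6

[iterations, last_vl] = [6, 6]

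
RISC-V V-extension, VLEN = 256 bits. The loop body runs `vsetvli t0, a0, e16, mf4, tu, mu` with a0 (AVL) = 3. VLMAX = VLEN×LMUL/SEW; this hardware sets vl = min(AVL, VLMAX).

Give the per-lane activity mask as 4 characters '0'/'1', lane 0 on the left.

VLMAX = VLEN×LMUL/SEW = 256×1/4/16 = 4
AVL=3 ≤ VLMAX=4, so vl = 3
bits (lane 0 leftmost): 1110

predicate = 1110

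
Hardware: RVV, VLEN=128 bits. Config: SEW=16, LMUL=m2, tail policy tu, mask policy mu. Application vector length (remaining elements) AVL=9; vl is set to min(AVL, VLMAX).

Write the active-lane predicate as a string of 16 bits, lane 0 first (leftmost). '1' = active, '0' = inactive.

VLMAX = (128 × 2) / 16 = 16 lanes
vl ← min(9, 16) = 9
bits (lane 0 leftmost): 1111111110000000

predicate = 1111111110000000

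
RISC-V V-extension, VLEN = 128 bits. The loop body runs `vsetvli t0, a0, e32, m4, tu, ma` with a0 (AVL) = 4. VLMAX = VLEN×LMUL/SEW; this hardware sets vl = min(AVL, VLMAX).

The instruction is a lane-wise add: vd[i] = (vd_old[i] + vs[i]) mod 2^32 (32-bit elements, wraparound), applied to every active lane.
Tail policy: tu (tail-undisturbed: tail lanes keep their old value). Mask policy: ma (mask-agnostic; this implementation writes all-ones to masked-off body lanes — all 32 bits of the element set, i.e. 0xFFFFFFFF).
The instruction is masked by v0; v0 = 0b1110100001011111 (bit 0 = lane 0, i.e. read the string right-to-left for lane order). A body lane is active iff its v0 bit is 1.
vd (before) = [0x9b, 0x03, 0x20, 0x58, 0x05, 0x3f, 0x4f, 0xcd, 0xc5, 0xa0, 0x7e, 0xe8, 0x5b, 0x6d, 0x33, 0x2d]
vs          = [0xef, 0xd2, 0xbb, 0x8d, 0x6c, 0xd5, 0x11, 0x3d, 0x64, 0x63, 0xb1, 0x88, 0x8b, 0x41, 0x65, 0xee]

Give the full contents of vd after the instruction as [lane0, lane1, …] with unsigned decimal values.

vd = [394, 213, 219, 229, 5, 63, 79, 205, 197, 160, 126, 232, 91, 109, 51, 45]

lanes per group: 128·4/32 = 16
vl = min(AVL, VLMAX) = min(4, 16) = 4
[0] add(0x9b,0xef) = 0x18a
[1] add(0x03,0xd2) = 0xd5
[2] add(0x20,0xbb) = 0xdb
[3] add(0x58,0x8d) = 0xe5
[4] tail/keep = 0x05
[5] tail/keep = 0x3f
[6] tail/keep = 0x4f
[7] tail/keep = 0xcd
[8] tail/keep = 0xc5
[9] tail/keep = 0xa0
[10] tail/keep = 0x7e
[11] tail/keep = 0xe8
[12] tail/keep = 0x5b
[13] tail/keep = 0x6d
[14] tail/keep = 0x33
[15] tail/keep = 0x2d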